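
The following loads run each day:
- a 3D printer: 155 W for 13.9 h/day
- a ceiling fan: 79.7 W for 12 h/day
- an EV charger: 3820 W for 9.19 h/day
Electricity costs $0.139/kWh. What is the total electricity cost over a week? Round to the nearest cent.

$37.18

3D printer: 155 W × 13.9 h × 7 d = 15,082 Wh = 15.08 kWh
ceiling fan: 79.7 W × 12 h × 7 d = 6,695 Wh = 6.695 kWh
EV charger: 3820 W × 9.19 h × 7 d = 245,741 Wh = 245.7 kWh
Total energy = 15.08 + 6.695 + 245.7 = 267.5 kWh
Cost = 267.5 kWh × $0.139 = $37.18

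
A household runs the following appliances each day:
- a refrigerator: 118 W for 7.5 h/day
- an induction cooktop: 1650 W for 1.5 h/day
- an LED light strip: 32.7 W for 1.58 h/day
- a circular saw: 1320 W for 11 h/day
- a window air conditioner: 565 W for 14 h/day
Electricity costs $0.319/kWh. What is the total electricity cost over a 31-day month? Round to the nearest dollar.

refrigerator: 118 W × 7.5 h × 31 d = 27,435 Wh = 27.43 kWh
induction cooktop: 1650 W × 1.5 h × 31 d = 76,725 Wh = 76.72 kWh
LED light strip: 32.7 W × 1.58 h × 31 d = 1,602 Wh = 1.602 kWh
circular saw: 1320 W × 11 h × 31 d = 450,120 Wh = 450.1 kWh
window air conditioner: 565 W × 14 h × 31 d = 245,210 Wh = 245.2 kWh
Total energy = 27.43 + 76.72 + 1.602 + 450.1 + 245.2 = 801.1 kWh
Cost = 801.1 kWh × $0.319 = $255.55 ≈ $256

$256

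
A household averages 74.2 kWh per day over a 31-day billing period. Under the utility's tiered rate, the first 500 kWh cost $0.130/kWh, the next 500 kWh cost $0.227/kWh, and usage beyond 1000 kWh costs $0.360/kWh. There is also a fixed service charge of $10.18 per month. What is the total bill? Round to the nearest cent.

$656.75

Usage = 74.2 kWh/day × 31 days = 2300.2 kWh
First 500 kWh × $0.130 = $65.00
Next 500 kWh × $0.227 = $113.50
Remaining 1300.2 kWh × $0.360 = $468.07
Energy charge = $646.57; + service $10.18 = $656.75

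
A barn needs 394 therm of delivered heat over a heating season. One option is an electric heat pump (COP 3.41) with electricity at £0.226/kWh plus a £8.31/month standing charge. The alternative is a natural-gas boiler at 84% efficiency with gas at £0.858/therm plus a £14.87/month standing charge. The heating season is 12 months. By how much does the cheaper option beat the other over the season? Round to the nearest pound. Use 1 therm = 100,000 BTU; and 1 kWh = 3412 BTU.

Heat load = 394 therm × 100,000 = 39,400,000 BTU
Gas: input = 39,400,000 / 0.84 = 46,904,762 BTU = 469 therm → 469 × £0.858 = £402.44; + 12 × £14.87 standing = £580.88
Heat pump: 39,400,000 BTU / 3412 = 11,550 kWh heat; / 3.41 = 3,386 kWh in → × £0.226 = £765.32; + 12 × £8.31 standing = £865.04
Difference = |£580.88 − £865.04| = £284.15 ≈ £284

£284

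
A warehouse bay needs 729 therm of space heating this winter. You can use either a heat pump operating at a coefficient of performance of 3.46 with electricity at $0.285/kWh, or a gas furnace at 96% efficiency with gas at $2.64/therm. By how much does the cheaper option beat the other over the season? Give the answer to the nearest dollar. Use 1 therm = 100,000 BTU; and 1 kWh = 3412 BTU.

Heat load = 729 therm × 100,000 = 72,900,000 BTU
Gas: input = 72,900,000 / 0.96 = 75,937,500 BTU = 759.4 therm → 759.4 × $2.64 = $2,004.75
Heat pump: 72,900,000 BTU / 3412 = 21,370 kWh heat; / 3.46 = 6,175 kWh in → × $0.285 = $1,759.90
Difference = |$2,004.75 − $1,759.90| = $244.85 ≈ $245

$245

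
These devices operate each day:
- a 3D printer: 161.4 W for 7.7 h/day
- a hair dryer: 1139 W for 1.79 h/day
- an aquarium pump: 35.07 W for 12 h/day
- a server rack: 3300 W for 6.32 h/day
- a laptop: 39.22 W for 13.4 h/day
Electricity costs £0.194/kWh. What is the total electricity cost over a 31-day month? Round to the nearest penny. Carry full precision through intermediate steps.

£150.86

3D printer: 161.4 W × 7.7 h × 31 d = 38,526 Wh = 38.53 kWh
hair dryer: 1139 W × 1.79 h × 31 d = 63,203 Wh = 63.2 kWh
aquarium pump: 35.07 W × 12 h × 31 d = 13,046 Wh = 13.05 kWh
server rack: 3300 W × 6.32 h × 31 d = 646,536 Wh = 646.5 kWh
laptop: 39.22 W × 13.4 h × 31 d = 16,292 Wh = 16.29 kWh
Total energy = 38.53 + 63.2 + 13.05 + 646.5 + 16.29 = 777.6 kWh
Cost = 777.6 kWh × £0.194 = £150.86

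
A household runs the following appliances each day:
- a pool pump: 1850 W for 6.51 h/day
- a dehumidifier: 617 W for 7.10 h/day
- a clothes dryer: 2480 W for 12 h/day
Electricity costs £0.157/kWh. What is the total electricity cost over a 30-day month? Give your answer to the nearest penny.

pool pump: 1850 W × 6.51 h × 30 d = 361,305 Wh = 361.3 kWh
dehumidifier: 617 W × 7.10 h × 30 d = 131,421 Wh = 131.4 kWh
clothes dryer: 2480 W × 12 h × 30 d = 892,800 Wh = 892.8 kWh
Total energy = 361.3 + 131.4 + 892.8 = 1,386 kWh
Cost = 1,386 kWh × £0.157 = £217.53

£217.53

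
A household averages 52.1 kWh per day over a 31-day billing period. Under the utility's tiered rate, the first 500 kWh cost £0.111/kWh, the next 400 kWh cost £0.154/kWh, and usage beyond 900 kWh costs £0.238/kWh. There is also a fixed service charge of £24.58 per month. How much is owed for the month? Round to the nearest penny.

£311.87

Usage = 52.1 kWh/day × 31 days = 1615.1 kWh
First 500 kWh × £0.111 = £55.50
Next 400 kWh × £0.154 = £61.60
Remaining 715.1 kWh × £0.238 = £170.19
Energy charge = £287.29; + service £24.58 = £311.87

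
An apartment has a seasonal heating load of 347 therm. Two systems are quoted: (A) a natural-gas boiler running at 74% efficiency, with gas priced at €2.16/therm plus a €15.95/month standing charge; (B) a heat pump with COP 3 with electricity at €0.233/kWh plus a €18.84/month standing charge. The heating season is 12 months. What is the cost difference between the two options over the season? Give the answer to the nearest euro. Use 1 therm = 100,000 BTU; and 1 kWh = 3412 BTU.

Heat load = 347 therm × 100,000 = 34,700,000 BTU
Gas: input = 34,700,000 / 0.74 = 46,891,892 BTU = 468.9 therm → 468.9 × €2.16 = €1,012.86; + 12 × €15.95 standing = €1,204.26
Heat pump: 34,700,000 BTU / 3412 = 10,170 kWh heat; / 3 = 3,390 kWh in → × €0.233 = €789.87; + 12 × €18.84 standing = €1,015.95
Difference = |€1,204.26 − €1,015.95| = €188.32 ≈ €188

€188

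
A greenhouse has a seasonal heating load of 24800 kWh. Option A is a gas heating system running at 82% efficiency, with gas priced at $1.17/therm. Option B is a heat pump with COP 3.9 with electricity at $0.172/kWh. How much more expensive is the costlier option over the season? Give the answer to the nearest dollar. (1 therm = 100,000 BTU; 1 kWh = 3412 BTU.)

$114

Heat load = 24800 kWh × 3412 = 84,617,600 BTU
Gas: input = 84,617,600 / 0.82 = 103,192,195 BTU = 1,032 therm → 1,032 × $1.17 = $1,207.35
Heat pump: 84,617,600 BTU / 3412 = 24,800 kWh heat; / 3.9 = 6,359 kWh in → × $0.172 = $1,093.74
Difference = |$1,207.35 − $1,093.74| = $113.61 ≈ $114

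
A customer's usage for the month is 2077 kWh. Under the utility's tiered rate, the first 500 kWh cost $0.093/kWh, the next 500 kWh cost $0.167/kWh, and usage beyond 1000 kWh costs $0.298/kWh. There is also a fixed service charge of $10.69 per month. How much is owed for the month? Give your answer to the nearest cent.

First 500 kWh × $0.093 = $46.50
Next 500 kWh × $0.167 = $83.50
Remaining 1077 kWh × $0.298 = $320.95
Energy charge = $450.95; + service $10.69 = $461.64

$461.64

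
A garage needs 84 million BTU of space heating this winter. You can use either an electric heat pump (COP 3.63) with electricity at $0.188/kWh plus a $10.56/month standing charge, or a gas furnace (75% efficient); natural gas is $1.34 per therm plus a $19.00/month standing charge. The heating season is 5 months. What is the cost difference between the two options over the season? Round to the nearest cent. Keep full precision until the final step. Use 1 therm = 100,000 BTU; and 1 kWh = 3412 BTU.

$267.97

Heat load = 84 × 10⁶ BTU = 84,000,000 BTU
Gas: input = 84,000,000 / 0.75 = 112,000,000 BTU = 1,120 therm → 1,120 × $1.34 = $1,500.80; + 5 × $19.00 standing = $1,595.80
Heat pump: 84,000,000 BTU / 3412 = 24,620 kWh heat; / 3.63 = 6,782 kWh in → × $0.188 = $1,275.03; + 5 × $10.56 standing = $1,327.83
Difference = |$1,595.80 − $1,327.83| = $267.97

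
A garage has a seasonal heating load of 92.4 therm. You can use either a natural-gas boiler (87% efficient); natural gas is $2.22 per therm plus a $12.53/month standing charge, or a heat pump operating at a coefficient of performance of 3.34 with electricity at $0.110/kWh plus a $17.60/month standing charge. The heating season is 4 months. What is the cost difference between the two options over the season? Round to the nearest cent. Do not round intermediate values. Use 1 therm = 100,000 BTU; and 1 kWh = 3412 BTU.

Heat load = 92.4 therm × 100,000 = 9,240,000 BTU
Gas: input = 9,240,000 / 0.87 = 10,620,690 BTU = 106.2 therm → 106.2 × $2.22 = $235.78; + 4 × $12.53 standing = $285.90
Heat pump: 9,240,000 BTU / 3412 = 2,708 kWh heat; / 3.34 = 810.8 kWh in → × $0.110 = $89.19; + 4 × $17.60 standing = $159.59
Difference = |$285.90 − $159.59| = $126.31

$126.31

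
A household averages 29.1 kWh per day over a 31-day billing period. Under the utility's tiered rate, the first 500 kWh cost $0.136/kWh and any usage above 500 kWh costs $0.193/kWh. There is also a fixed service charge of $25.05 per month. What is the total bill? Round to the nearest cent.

$170.66

Usage = 29.1 kWh/day × 31 days = 902.1 kWh
First 500 kWh × $0.136 = $68.00
Remaining 402.1 kWh × $0.193 = $77.61
Energy charge = $145.61; + service $25.05 = $170.66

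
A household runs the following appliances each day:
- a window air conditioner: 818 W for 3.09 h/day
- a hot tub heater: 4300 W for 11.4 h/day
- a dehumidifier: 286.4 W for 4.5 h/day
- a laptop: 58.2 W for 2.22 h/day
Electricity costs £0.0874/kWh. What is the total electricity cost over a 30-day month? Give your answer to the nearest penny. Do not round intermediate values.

£138.88

window air conditioner: 818 W × 3.09 h × 30 d = 75,829 Wh = 75.83 kWh
hot tub heater: 4300 W × 11.4 h × 30 d = 1,470,600 Wh = 1,471 kWh
dehumidifier: 286.4 W × 4.5 h × 30 d = 38,664 Wh = 38.66 kWh
laptop: 58.2 W × 2.22 h × 30 d = 3,876 Wh = 3.876 kWh
Total energy = 75.83 + 1,471 + 38.66 + 3.876 = 1,589 kWh
Cost = 1,589 kWh × £0.0874 = £138.88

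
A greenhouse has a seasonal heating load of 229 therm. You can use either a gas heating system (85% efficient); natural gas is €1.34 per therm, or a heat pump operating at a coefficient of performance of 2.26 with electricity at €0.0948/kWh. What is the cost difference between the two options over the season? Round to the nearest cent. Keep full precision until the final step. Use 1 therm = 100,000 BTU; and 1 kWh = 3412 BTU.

€79.48

Heat load = 229 therm × 100,000 = 22,900,000 BTU
Gas: input = 22,900,000 / 0.85 = 26,941,176 BTU = 269.4 therm → 269.4 × €1.34 = €361.01
Heat pump: 22,900,000 BTU / 3412 = 6,712 kWh heat; / 2.26 = 2,970 kWh in → × €0.0948 = €281.53
Difference = |€361.01 − €281.53| = €79.48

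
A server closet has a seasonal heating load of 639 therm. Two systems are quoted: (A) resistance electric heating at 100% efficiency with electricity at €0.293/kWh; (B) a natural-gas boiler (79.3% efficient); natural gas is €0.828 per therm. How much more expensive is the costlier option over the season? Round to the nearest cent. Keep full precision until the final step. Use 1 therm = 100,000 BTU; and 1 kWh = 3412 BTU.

Heat load = 639 therm × 100,000 = 63,900,000 BTU
Gas: input = 63,900,000 / 0.793 = 80,580,076 BTU = 805.8 therm → 805.8 × €0.828 = €667.20
Electric: 63,900,000 BTU / 3412 = 18,730 kWh → × €0.293 = €5,487.31
Difference = |€667.20 − €5,487.31| = €4,820.11

€4820.11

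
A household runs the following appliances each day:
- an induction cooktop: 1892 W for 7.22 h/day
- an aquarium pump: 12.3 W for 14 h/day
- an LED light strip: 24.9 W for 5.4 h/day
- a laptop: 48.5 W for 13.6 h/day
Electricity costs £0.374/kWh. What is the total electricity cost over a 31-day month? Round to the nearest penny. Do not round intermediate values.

£169.58

induction cooktop: 1892 W × 7.22 h × 31 d = 423,467 Wh = 423.5 kWh
aquarium pump: 12.3 W × 14 h × 31 d = 5,338 Wh = 5.338 kWh
LED light strip: 24.9 W × 5.4 h × 31 d = 4,168 Wh = 4.168 kWh
laptop: 48.5 W × 13.6 h × 31 d = 20,448 Wh = 20.45 kWh
Total energy = 423.5 + 5.338 + 4.168 + 20.45 = 453.4 kWh
Cost = 453.4 kWh × £0.374 = £169.58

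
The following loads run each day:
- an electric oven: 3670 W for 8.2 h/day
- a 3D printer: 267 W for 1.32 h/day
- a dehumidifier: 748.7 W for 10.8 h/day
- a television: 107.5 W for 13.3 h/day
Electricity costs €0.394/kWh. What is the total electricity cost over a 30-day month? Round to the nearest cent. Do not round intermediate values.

€472.35

electric oven: 3670 W × 8.2 h × 30 d = 902,820 Wh = 902.8 kWh
3D printer: 267 W × 1.32 h × 30 d = 10,573 Wh = 10.57 kWh
dehumidifier: 748.7 W × 10.8 h × 30 d = 242,579 Wh = 242.6 kWh
television: 107.5 W × 13.3 h × 30 d = 42,892 Wh = 42.89 kWh
Total energy = 902.8 + 10.57 + 242.6 + 42.89 = 1,199 kWh
Cost = 1,199 kWh × €0.394 = €472.35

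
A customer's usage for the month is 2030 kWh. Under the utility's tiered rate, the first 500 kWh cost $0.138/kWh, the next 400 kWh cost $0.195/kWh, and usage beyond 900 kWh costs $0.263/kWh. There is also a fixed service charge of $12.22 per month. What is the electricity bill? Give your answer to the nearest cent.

$456.41

First 500 kWh × $0.138 = $69.00
Next 400 kWh × $0.195 = $78.00
Remaining 1130 kWh × $0.263 = $297.19
Energy charge = $444.19; + service $12.22 = $456.41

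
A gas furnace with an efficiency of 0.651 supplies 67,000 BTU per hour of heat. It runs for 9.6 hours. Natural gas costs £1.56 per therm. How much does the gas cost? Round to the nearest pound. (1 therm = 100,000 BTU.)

Heat delivered = 67,000 BTU/h × 9.6 h = 643,200 BTU
Gas input = 643,200 / 0.651 = 988,018 BTU
= 988,018 / 100,000 = 9.88 therm
Cost = 9.88 × £1.56/therm = £15.41 ≈ £15

£15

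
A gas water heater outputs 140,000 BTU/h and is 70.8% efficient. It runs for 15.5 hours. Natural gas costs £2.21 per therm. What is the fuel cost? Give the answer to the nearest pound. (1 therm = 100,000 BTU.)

£68

Heat delivered = 140,000 BTU/h × 15.5 h = 2,170,000 BTU
Gas input = 2,170,000 / 0.708 = 3,064,972 BTU
= 3,064,972 / 100,000 = 30.65 therm
Cost = 30.65 × £2.21/therm = £67.74 ≈ £68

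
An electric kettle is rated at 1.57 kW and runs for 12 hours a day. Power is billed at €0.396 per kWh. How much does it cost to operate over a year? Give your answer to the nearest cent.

€2723.13

Energy = 1570 W × 12 h/day × 365 days = 6,876,600 Wh = 6,877 kWh
Cost = 6,877 kWh × €0.396/kWh = €2,723.13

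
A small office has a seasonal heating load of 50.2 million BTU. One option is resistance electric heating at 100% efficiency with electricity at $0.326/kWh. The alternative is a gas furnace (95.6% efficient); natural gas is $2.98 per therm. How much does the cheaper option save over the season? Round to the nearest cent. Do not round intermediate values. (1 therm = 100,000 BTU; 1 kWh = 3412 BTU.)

$3231.55

Heat load = 50.2 × 10⁶ BTU = 50,200,000 BTU
Gas: input = 50,200,000 / 0.956 = 52,510,460 BTU = 525.1 therm → 525.1 × $2.98 = $1,564.81
Electric: 50,200,000 BTU / 3412 = 14,710 kWh → × $0.326 = $4,796.37
Difference = |$1,564.81 − $4,796.37| = $3,231.55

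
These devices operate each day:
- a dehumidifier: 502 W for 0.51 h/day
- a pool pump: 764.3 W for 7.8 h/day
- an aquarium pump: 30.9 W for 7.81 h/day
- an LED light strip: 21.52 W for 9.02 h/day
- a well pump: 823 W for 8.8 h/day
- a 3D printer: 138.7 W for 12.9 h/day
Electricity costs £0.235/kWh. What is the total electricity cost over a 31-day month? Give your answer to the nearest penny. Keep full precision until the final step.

dehumidifier: 502 W × 0.51 h × 31 d = 7,937 Wh = 7.937 kWh
pool pump: 764.3 W × 7.8 h × 31 d = 184,808 Wh = 184.8 kWh
aquarium pump: 30.9 W × 7.81 h × 31 d = 7,481 Wh = 7.481 kWh
LED light strip: 21.52 W × 9.02 h × 31 d = 6,017 Wh = 6.017 kWh
well pump: 823 W × 8.8 h × 31 d = 224,514 Wh = 224.5 kWh
3D printer: 138.7 W × 12.9 h × 31 d = 55,466 Wh = 55.47 kWh
Total energy = 7.937 + 184.8 + 7.481 + 6.017 + 224.5 + 55.47 = 486.2 kWh
Cost = 486.2 kWh × £0.235 = £114.26

£114.26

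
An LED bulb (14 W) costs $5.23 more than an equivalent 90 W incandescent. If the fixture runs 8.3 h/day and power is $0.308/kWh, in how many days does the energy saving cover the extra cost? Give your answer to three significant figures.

Power saved = 90 − 14 = 76 W
Daily energy saved = 76 W × 8.3 h = 630.8 Wh = 0.6308 kWh
Daily savings = 0.6308 × $0.308 = $0.1943
Payback = $5.23 / $0.1943 per day = 26.92 days

26.9 days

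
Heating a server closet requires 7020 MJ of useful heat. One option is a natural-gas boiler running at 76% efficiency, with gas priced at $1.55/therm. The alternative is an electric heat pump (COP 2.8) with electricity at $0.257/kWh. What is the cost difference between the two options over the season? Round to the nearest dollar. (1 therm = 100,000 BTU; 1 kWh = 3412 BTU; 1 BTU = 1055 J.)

Heat load = 7020 MJ = 7,020,000,000 J / 1055 = 6,654,028 BTU
Gas: input = 6,654,028 / 0.760 = 8,755,301 BTU = 87.55 therm → 87.55 × $1.55 = $135.71
Heat pump: 6,654,028 BTU / 3412 = 1,950 kWh heat; / 2.8 = 696.5 kWh in → × $0.257 = $179.00
Difference = |$135.71 − $179.00| = $43.29 ≈ $43

$43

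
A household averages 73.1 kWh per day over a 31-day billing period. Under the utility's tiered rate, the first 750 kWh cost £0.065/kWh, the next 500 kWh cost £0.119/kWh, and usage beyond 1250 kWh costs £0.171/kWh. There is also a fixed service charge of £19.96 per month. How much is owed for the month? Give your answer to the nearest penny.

£301.96

Usage = 73.1 kWh/day × 31 days = 2266.1 kWh
First 750 kWh × £0.065 = £48.75
Next 500 kWh × £0.119 = £59.50
Remaining 1016.1 kWh × £0.171 = £173.75
Energy charge = £282.00; + service £19.96 = £301.96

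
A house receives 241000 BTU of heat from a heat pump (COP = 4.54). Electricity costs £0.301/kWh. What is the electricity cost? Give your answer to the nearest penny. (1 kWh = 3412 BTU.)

£4.68

Heat delivered = 241,000 BTU / 3412 = 70.63 kWh
Electrical input = 70.63 kWh / 4.54 = 15.56 kWh
Cost = 15.56 × £0.301/kWh = £4.68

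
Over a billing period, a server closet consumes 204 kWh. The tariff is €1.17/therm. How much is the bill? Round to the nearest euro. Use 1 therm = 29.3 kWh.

204 kWh × (0.03413 therm/kWh) = 6.962 therm
Cost = 6.962 therm × €1.17/therm = €8.15 ≈ €8

€8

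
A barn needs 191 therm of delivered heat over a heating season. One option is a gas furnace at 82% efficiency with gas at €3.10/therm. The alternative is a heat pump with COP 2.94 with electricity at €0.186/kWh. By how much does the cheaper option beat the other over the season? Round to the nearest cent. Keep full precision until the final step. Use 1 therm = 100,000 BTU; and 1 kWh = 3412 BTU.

€367.92

Heat load = 191 therm × 100,000 = 19,100,000 BTU
Gas: input = 19,100,000 / 0.82 = 23,292,683 BTU = 232.9 therm → 232.9 × €3.10 = €722.07
Heat pump: 19,100,000 BTU / 3412 = 5,598 kWh heat; / 2.94 = 1,904 kWh in → × €0.186 = €354.15
Difference = |€722.07 − €354.15| = €367.92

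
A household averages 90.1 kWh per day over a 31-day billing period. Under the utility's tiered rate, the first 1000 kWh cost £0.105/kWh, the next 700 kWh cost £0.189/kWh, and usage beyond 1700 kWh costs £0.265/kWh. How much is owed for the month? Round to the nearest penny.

Usage = 90.1 kWh/day × 31 days = 2793.1 kWh
First 1000 kWh × £0.105 = £105.00
Next 700 kWh × £0.189 = £132.30
Remaining 1093.1 kWh × £0.265 = £289.67
Total = £526.97

£526.97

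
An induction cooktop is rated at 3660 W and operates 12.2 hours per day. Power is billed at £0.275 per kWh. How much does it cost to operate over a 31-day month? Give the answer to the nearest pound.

Energy = 3660 W × 12.2 h/day × 31 days = 1,384,212 Wh = 1,384 kWh
Cost = 1,384 kWh × £0.275/kWh = £380.66 ≈ £381

£381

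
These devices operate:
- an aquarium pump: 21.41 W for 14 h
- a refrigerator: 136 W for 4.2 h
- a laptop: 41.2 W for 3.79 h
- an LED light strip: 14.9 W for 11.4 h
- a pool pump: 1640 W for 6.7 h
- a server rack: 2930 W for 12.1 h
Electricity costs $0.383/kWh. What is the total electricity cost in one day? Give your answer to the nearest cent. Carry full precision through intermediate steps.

$18.25

aquarium pump: 21.41 W × 14 h = 300 Wh = 0.2997 kWh
refrigerator: 136 W × 4.2 h = 571 Wh = 0.5712 kWh
laptop: 41.2 W × 3.79 h = 156 Wh = 0.1561 kWh
LED light strip: 14.9 W × 11.4 h = 170 Wh = 0.1699 kWh
pool pump: 1640 W × 6.7 h = 10,988 Wh = 10.99 kWh
server rack: 2930 W × 12.1 h = 35,453 Wh = 35.45 kWh
Total energy = 0.2997 + 0.5712 + 0.1561 + 0.1699 + 10.99 + 35.45 = 47.64 kWh
Cost = 47.64 kWh × $0.383 = $18.25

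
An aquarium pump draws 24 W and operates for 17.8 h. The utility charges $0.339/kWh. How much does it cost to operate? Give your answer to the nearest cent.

Energy = 24 W × 17.8 h = 427 Wh = 0.4272 kWh
Cost = 0.4272 kWh × $0.339/kWh = $0.14

$0.14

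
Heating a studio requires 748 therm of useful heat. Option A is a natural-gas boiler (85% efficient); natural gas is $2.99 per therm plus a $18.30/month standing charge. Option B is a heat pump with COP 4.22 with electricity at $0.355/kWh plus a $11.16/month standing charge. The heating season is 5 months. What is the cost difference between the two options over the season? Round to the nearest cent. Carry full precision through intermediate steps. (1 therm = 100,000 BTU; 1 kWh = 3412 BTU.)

$822.70

Heat load = 748 therm × 100,000 = 74,800,000 BTU
Gas: input = 74,800,000 / 0.85 = 88,000,000 BTU = 880 therm → 880 × $2.99 = $2,631.20; + 5 × $18.30 standing = $2,722.70
Heat pump: 74,800,000 BTU / 3412 = 21,920 kWh heat; / 4.22 = 5,195 kWh in → × $0.355 = $1,844.20; + 5 × $11.16 standing = $1,900.00
Difference = |$2,722.70 − $1,900.00| = $822.70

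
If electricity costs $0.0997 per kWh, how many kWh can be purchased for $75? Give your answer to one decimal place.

$75 / $0.0997 per kWh = 752.3 kWh

752.3 kWh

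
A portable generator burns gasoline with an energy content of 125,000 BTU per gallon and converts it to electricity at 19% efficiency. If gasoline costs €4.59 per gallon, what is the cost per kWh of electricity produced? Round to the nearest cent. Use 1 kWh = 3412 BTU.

Electrical output per gallon = 125,000 BTU × 0.19 / 3412 BTU/kWh = 6.961 kWh
Cost per kWh = €4.59 / 6.961 kWh = €0.659

€0.66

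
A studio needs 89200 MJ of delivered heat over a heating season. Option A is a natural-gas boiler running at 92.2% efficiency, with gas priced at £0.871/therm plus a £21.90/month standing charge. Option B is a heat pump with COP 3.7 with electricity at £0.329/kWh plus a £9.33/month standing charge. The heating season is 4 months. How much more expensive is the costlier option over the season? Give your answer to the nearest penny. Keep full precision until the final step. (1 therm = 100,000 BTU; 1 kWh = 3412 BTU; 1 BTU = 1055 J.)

£1354.41

Heat load = 89200 MJ = 89,200,000,000 J / 1055 = 84,549,763 BTU
Gas: input = 84,549,763 / 0.922 = 91,702,563 BTU = 917 therm → 917 × £0.871 = £798.73; + 4 × £21.90 standing = £886.33
Heat pump: 84,549,763 BTU / 3412 = 24,780 kWh heat; / 3.7 = 6,697 kWh in → × £0.329 = £2,203.42; + 4 × £9.33 standing = £2,240.74
Difference = |£886.33 − £2,240.74| = £1,354.41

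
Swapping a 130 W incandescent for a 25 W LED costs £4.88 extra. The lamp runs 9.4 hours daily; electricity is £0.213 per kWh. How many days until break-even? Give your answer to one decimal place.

Power saved = 130 − 25 = 105 W
Daily energy saved = 105 W × 9.4 h = 987 Wh = 0.987 kWh
Daily savings = 0.987 × £0.213 = £0.2102
Payback = £4.88 / £0.2102 per day = 23.21 days

23.2 days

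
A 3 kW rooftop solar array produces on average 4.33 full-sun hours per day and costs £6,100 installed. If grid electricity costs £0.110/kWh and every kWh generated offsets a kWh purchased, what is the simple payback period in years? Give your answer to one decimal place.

Daily generation = 3 kW × 4.33 h = 12.99 kWh
Annual generation = 12.99 × 365 = 4741.4 kWh
Annual savings = 4741.4 × £0.110 = £521.55
Payback = £6,100 / £521.55 = 11.7 years

11.7 years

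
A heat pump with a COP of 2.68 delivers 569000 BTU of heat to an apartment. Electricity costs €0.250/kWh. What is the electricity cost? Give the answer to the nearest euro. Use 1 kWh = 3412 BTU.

Heat delivered = 569,000 BTU / 3412 = 166.8 kWh
Electrical input = 166.8 kWh / 2.68 = 62.23 kWh
Cost = 62.23 × €0.250/kWh = €15.56 ≈ €16

€16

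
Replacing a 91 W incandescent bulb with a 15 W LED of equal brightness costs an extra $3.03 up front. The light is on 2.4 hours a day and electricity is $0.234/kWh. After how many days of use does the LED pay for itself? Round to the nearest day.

71 days

Power saved = 91 − 15 = 76 W
Daily energy saved = 76 W × 2.4 h = 182.4 Wh = 0.1824 kWh
Daily savings = 0.1824 × $0.234 = $0.0427
Payback = $3.03 / $0.0427 per day = 70.99 days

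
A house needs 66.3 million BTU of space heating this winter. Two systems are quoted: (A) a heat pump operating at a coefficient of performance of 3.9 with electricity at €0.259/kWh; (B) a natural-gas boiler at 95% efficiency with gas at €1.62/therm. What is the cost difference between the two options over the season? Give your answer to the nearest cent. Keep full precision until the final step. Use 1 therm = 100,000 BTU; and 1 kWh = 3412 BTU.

€159.86

Heat load = 66.3 × 10⁶ BTU = 66,300,000 BTU
Gas: input = 66,300,000 / 0.95 = 69,789,474 BTU = 697.9 therm → 697.9 × €1.62 = €1,130.59
Heat pump: 66,300,000 BTU / 3412 = 19,430 kWh heat; / 3.9 = 4,982 kWh in → × €0.259 = €1,290.45
Difference = |€1,130.59 − €1,290.45| = €159.86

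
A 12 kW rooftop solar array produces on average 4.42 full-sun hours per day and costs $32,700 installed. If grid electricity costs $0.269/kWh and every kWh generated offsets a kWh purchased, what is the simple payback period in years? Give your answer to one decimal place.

6.3 years

Daily generation = 12 kW × 4.42 h = 53.04 kWh
Annual generation = 53.04 × 365 = 19360 kWh
Annual savings = 19360 × $0.269 = $5,207.73
Payback = $32,700 / $5,207.73 = 6.28 years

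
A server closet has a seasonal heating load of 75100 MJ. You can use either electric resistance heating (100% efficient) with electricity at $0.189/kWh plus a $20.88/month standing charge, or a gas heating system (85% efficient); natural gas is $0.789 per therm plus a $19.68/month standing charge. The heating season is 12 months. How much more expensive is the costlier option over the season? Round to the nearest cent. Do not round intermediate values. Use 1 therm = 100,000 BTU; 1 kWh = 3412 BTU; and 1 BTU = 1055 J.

$3296.76

Heat load = 75100 MJ = 75,100,000,000 J / 1055 = 71,184,834 BTU
Gas: input = 71,184,834 / 0.85 = 83,746,864 BTU = 837.5 therm → 837.5 × $0.789 = $660.76; + 12 × $19.68 standing = $896.92
Electric: 71,184,834 BTU / 3412 = 20,860 kWh → × $0.189 = $3,943.12; + 12 × $20.88 standing = $4,193.68
Difference = |$896.92 − $4,193.68| = $3,296.76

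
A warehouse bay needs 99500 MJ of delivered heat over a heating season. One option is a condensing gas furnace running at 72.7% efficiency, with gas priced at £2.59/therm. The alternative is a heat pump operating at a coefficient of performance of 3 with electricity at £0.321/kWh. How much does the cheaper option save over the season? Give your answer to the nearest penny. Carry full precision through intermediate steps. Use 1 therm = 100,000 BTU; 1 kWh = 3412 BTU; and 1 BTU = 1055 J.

Heat load = 99500 MJ = 99,500,000,000 J / 1055 = 94,312,796 BTU
Gas: input = 94,312,796 / 0.727 = 129,728,743 BTU = 1,297 therm → 1,297 × £2.59 = £3,359.97
Heat pump: 94,312,796 BTU / 3412 = 27,640 kWh heat; / 3 = 9,214 kWh in → × £0.321 = £2,957.64
Difference = |£3,359.97 − £2,957.64| = £402.33

£402.33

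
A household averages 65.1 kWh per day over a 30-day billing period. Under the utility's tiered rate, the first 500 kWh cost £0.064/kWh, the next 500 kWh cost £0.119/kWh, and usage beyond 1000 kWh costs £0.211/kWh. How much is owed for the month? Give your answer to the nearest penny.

Usage = 65.1 kWh/day × 30 days = 1953 kWh
First 500 kWh × £0.064 = £32.00
Next 500 kWh × £0.119 = £59.50
Remaining 953 kWh × £0.211 = £201.08
Total = £292.58

£292.58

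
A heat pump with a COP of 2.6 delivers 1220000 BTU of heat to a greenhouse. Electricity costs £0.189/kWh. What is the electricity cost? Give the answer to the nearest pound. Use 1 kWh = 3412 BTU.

£26

Heat delivered = 1,220,000 BTU / 3412 = 357.6 kWh
Electrical input = 357.6 kWh / 2.6 = 137.5 kWh
Cost = 137.5 × £0.189/kWh = £25.99 ≈ £26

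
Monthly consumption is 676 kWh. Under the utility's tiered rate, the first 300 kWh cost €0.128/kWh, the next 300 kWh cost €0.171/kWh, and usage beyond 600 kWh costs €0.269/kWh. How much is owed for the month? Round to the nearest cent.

First 300 kWh × €0.128 = €38.40
Next 300 kWh × €0.171 = €51.30
Remaining 76 kWh × €0.269 = €20.44
Total = €110.14

€110.14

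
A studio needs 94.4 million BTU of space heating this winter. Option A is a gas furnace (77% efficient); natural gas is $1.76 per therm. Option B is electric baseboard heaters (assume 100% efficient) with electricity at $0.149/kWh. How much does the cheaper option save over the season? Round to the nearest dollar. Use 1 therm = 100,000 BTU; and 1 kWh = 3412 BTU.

Heat load = 94.4 × 10⁶ BTU = 94,400,000 BTU
Gas: input = 94,400,000 / 0.77 = 122,597,403 BTU = 1,226 therm → 1,226 × $1.76 = $2,157.71
Electric: 94,400,000 BTU / 3412 = 27,670 kWh → × $0.149 = $4,122.39
Difference = |$2,157.71 − $4,122.39| = $1,964.68 ≈ $1965

$1965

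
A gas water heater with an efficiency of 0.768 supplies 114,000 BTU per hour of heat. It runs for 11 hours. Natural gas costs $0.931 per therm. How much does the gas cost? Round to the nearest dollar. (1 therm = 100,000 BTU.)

Heat delivered = 114,000 BTU/h × 11 h = 1,254,000 BTU
Gas input = 1,254,000 / 0.768 = 1,632,812 BTU
= 1,632,812 / 100,000 = 16.33 therm
Cost = 16.33 × $0.931/therm = $15.20 ≈ $15

$15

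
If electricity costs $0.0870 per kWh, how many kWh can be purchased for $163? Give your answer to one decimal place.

1873.6 kWh

$163 / $0.0870 per kWh = 1,874 kWh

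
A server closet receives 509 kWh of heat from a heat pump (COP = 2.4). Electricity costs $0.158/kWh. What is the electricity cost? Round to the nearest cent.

Electrical input = 509 kWh / 2.4 = 212.1 kWh
Cost = 212.1 × $0.158/kWh = $33.51

$33.51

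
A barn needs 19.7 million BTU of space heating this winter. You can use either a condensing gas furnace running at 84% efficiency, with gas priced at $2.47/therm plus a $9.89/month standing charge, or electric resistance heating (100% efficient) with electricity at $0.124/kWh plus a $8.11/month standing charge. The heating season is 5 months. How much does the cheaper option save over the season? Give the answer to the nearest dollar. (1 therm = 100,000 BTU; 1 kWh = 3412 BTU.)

Heat load = 19.7 × 10⁶ BTU = 19,700,000 BTU
Gas: input = 19,700,000 / 0.84 = 23,452,381 BTU = 234.5 therm → 234.5 × $2.47 = $579.27; + 5 × $9.89 standing = $628.72
Electric: 19,700,000 BTU / 3412 = 5,774 kWh → × $0.124 = $715.94; + 5 × $8.11 standing = $756.49
Difference = |$628.72 − $756.49| = $127.77 ≈ $128

$128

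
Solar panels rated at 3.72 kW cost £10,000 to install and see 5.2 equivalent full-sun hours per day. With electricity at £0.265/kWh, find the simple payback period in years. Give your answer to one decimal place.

Daily generation = 3.72 kW × 5.2 h = 19.34 kWh
Annual generation = 19.34 × 365 = 7060.6 kWh
Annual savings = 7060.6 × £0.265 = £1,871.05
Payback = £10,000 / £1,871.05 = 5.34 years

5.3 years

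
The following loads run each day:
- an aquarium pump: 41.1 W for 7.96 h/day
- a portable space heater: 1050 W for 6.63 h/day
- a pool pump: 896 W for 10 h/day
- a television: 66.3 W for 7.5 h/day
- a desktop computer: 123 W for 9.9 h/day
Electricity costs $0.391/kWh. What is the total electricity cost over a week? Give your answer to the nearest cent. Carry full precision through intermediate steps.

aquarium pump: 41.1 W × 7.96 h × 7 d = 2,290 Wh = 2.29 kWh
portable space heater: 1050 W × 6.63 h × 7 d = 48,730 Wh = 48.73 kWh
pool pump: 896 W × 10 h × 7 d = 62,720 Wh = 62.72 kWh
television: 66.3 W × 7.5 h × 7 d = 3,481 Wh = 3.481 kWh
desktop computer: 123 W × 9.9 h × 7 d = 8,524 Wh = 8.524 kWh
Total energy = 2.29 + 48.73 + 62.72 + 3.481 + 8.524 = 125.7 kWh
Cost = 125.7 kWh × $0.391 = $49.17

$49.17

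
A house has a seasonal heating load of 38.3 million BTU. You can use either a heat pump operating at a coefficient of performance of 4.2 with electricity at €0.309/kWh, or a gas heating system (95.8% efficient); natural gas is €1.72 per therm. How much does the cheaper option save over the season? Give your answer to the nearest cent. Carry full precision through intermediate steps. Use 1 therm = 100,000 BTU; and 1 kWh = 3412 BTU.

€138.20

Heat load = 38.3 × 10⁶ BTU = 38,300,000 BTU
Gas: input = 38,300,000 / 0.958 = 39,979,123 BTU = 399.8 therm → 399.8 × €1.72 = €687.64
Heat pump: 38,300,000 BTU / 3412 = 11,230 kWh heat; / 4.2 = 2,673 kWh in → × €0.309 = €825.85
Difference = |€687.64 − €825.85| = €138.20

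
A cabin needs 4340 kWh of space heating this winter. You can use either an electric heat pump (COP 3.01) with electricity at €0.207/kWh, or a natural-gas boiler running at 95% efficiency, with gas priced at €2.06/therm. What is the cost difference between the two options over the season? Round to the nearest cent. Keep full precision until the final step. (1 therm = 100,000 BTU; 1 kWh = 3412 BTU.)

€22.64

Heat load = 4340 kWh × 3412 = 14,808,080 BTU
Gas: input = 14,808,080 / 0.95 = 15,587,453 BTU = 155.9 therm → 155.9 × €2.06 = €321.10
Heat pump: 14,808,080 BTU / 3412 = 4,340 kWh heat; / 3.01 = 1,442 kWh in → × €0.207 = €298.47
Difference = |€321.10 − €298.47| = €22.64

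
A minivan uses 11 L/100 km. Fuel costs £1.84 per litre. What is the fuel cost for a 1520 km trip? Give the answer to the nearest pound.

£308

Fuel = 11 L/100 km × 1520 km / 100 = 167.2 L
Cost = 167.2 L × £1.84/L = £307.65 ≈ £308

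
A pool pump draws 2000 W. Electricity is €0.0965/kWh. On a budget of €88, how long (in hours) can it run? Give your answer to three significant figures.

456 h

Energy budget = €88 / €0.0965 per kWh = 911.9 kWh = 911,917 Wh
Runtime = 911,917 Wh / 2000 W = 456 h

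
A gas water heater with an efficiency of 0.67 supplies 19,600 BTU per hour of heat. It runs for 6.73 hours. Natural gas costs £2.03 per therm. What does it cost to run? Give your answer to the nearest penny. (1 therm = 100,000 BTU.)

Heat delivered = 19,600 BTU/h × 6.73 h = 131,908 BTU
Gas input = 131,908 / 0.67 = 196,878 BTU
= 196,878 / 100,000 = 1.969 therm
Cost = 1.969 × £2.03/therm = £4.00

£4.00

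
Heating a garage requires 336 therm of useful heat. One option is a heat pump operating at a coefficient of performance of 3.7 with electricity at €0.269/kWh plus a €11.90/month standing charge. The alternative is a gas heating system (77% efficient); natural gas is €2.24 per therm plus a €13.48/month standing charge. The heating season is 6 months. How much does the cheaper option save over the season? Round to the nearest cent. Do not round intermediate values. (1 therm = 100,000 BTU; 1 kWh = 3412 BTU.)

€270.99

Heat load = 336 therm × 100,000 = 33,600,000 BTU
Gas: input = 33,600,000 / 0.77 = 43,636,364 BTU = 436.4 therm → 436.4 × €2.24 = €977.45; + 6 × €13.48 standing = €1,058.33
Heat pump: 33,600,000 BTU / 3412 = 9,848 kWh heat; / 3.7 = 2,662 kWh in → × €0.269 = €715.95; + 6 × €11.90 standing = €787.35
Difference = |€1,058.33 − €787.35| = €270.99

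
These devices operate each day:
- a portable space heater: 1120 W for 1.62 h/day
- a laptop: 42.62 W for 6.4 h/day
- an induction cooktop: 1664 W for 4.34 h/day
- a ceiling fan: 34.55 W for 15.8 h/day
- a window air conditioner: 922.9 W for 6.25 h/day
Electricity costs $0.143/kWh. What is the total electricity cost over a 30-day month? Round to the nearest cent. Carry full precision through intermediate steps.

$67.02

portable space heater: 1120 W × 1.62 h × 30 d = 54,432 Wh = 54.43 kWh
laptop: 42.62 W × 6.4 h × 30 d = 8,183 Wh = 8.183 kWh
induction cooktop: 1664 W × 4.34 h × 30 d = 216,653 Wh = 216.7 kWh
ceiling fan: 34.55 W × 15.8 h × 30 d = 16,377 Wh = 16.38 kWh
window air conditioner: 922.9 W × 6.25 h × 30 d = 173,044 Wh = 173 kWh
Total energy = 54.43 + 8.183 + 216.7 + 16.38 + 173 = 468.7 kWh
Cost = 468.7 kWh × $0.143 = $67.02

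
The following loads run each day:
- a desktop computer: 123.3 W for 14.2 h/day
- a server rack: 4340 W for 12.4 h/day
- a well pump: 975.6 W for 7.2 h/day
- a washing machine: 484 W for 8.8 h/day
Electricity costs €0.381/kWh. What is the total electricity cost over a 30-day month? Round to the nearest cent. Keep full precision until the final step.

desktop computer: 123.3 W × 14.2 h × 30 d = 52,526 Wh = 52.53 kWh
server rack: 4340 W × 12.4 h × 30 d = 1,614,480 Wh = 1,614 kWh
well pump: 975.6 W × 7.2 h × 30 d = 210,730 Wh = 210.7 kWh
washing machine: 484 W × 8.8 h × 30 d = 127,776 Wh = 127.8 kWh
Total energy = 52.53 + 1,614 + 210.7 + 127.8 = 2,006 kWh
Cost = 2,006 kWh × €0.381 = €764.10

€764.10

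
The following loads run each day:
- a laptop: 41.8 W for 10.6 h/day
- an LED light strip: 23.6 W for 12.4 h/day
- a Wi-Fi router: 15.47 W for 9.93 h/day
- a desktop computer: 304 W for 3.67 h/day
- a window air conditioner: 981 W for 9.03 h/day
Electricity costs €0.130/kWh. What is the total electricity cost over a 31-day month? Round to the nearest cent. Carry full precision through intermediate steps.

laptop: 41.8 W × 10.6 h × 31 d = 13,735 Wh = 13.74 kWh
LED light strip: 23.6 W × 12.4 h × 31 d = 9,072 Wh = 9.072 kWh
Wi-Fi router: 15.47 W × 9.93 h × 31 d = 4,762 Wh = 4.762 kWh
desktop computer: 304 W × 3.67 h × 31 d = 34,586 Wh = 34.59 kWh
window air conditioner: 981 W × 9.03 h × 31 d = 274,611 Wh = 274.6 kWh
Total energy = 13.74 + 9.072 + 4.762 + 34.59 + 274.6 = 336.8 kWh
Cost = 336.8 kWh × €0.130 = €43.78

€43.78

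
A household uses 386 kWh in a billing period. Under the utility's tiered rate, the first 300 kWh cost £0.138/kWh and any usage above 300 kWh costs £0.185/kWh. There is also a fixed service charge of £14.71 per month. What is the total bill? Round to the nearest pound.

£72

First 300 kWh × £0.138 = £41.40
Remaining 86 kWh × £0.185 = £15.91
Energy charge = £57.31; + service £14.71 = £72.02 ≈ £72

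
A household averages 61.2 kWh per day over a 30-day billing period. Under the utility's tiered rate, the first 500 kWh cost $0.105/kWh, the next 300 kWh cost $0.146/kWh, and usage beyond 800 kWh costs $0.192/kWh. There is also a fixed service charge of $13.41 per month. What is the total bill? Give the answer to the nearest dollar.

Usage = 61.2 kWh/day × 30 days = 1836 kWh
First 500 kWh × $0.105 = $52.50
Next 300 kWh × $0.146 = $43.80
Remaining 1036 kWh × $0.192 = $198.91
Energy charge = $295.21; + service $13.41 = $308.62 ≈ $309

$309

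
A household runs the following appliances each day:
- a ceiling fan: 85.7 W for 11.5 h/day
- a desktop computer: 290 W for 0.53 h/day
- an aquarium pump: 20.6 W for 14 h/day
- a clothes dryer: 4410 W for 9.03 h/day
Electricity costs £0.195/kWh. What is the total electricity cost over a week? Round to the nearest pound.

ceiling fan: 85.7 W × 11.5 h × 7 d = 6,899 Wh = 6.899 kWh
desktop computer: 290 W × 0.53 h × 7 d = 1,076 Wh = 1.076 kWh
aquarium pump: 20.6 W × 14 h × 7 d = 2,019 Wh = 2.019 kWh
clothes dryer: 4410 W × 9.03 h × 7 d = 278,756 Wh = 278.8 kWh
Total energy = 6.899 + 1.076 + 2.019 + 278.8 = 288.7 kWh
Cost = 288.7 kWh × £0.195 = £56.31 ≈ £56

£56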